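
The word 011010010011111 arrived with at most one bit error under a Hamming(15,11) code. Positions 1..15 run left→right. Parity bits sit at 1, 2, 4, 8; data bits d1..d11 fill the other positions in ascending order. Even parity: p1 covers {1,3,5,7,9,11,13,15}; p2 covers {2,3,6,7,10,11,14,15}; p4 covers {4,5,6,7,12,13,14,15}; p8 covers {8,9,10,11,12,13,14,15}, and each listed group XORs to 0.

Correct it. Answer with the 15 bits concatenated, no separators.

011010110011111

s1 (pos 1,3,5,7,9,11,13,15): 0⊕1⊕1⊕0⊕0⊕1⊕1⊕1 = 1
s2 (pos 2,3,6,7,10,11,14,15): 1⊕1⊕0⊕0⊕0⊕1⊕1⊕1 = 1
s4 (pos 4,5,6,7,12,13,14,15): 0⊕1⊕0⊕0⊕1⊕1⊕1⊕1 = 1
s8 (pos 8,9,10,11,12,13,14,15): 1⊕0⊕0⊕1⊕1⊕1⊕1⊕1 = 0
Syndrome s8…s1 = 0111 → error at position 7.
Flip position 7: 011010010011111 → 011010110011111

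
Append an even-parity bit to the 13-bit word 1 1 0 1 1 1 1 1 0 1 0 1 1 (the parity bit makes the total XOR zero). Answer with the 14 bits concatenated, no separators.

11011111010110

XOR of the 13 data bits: 1⊕1⊕0⊕1⊕1⊕1⊕1⊕1⊕0⊕1⊕0⊕1⊕1 = 0
Parity bit = 0 (so all 14 bits XOR to 0).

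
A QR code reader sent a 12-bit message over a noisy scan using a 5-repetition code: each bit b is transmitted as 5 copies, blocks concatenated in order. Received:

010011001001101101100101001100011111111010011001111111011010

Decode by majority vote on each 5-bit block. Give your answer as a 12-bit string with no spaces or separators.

001100111111

Block 1 (01001): 2 ones → 0
Block 2 (10010): 2 ones → 0
Block 3 (01101): 3 ones → 1
Block 4 (10110): 3 ones → 1
Block 5 (01010): 2 ones → 0
Block 6 (01100): 2 ones → 0
Block 7 (01111): 4 ones → 1
Block 8 (11110): 4 ones → 1
Block 9 (10011): 3 ones → 1
Block 10 (00111): 3 ones → 1
Block 11 (11110): 4 ones → 1
Block 12 (11010): 3 ones → 1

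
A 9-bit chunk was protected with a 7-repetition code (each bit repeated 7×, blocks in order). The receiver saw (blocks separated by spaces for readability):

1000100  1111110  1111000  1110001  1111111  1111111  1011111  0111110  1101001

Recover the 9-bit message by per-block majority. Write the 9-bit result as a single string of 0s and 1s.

Block 1 (1000100): 2 ones → 0
Block 2 (1111110): 6 ones → 1
Block 3 (1111000): 4 ones → 1
Block 4 (1110001): 4 ones → 1
Block 5 (1111111): 7 ones → 1
Block 6 (1111111): 7 ones → 1
Block 7 (1011111): 6 ones → 1
Block 8 (0111110): 5 ones → 1
Block 9 (1101001): 4 ones → 1

011111111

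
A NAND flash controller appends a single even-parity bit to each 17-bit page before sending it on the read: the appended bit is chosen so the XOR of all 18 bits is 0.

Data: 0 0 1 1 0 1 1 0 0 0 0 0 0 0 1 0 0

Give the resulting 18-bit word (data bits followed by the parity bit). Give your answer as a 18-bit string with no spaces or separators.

XOR of the 17 data bits: 0⊕0⊕1⊕1⊕0⊕1⊕1⊕0⊕0⊕0⊕0⊕0⊕0⊕0⊕1⊕0⊕0 = 1
Parity bit = 1 (so all 18 bits XOR to 0).

001101100000001001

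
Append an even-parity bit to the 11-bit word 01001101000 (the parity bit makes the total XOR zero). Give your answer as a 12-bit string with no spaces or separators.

XOR of the 11 data bits: 0⊕1⊕0⊕0⊕1⊕1⊕0⊕1⊕0⊕0⊕0 = 0
Parity bit = 0 (so all 12 bits XOR to 0).

010011010000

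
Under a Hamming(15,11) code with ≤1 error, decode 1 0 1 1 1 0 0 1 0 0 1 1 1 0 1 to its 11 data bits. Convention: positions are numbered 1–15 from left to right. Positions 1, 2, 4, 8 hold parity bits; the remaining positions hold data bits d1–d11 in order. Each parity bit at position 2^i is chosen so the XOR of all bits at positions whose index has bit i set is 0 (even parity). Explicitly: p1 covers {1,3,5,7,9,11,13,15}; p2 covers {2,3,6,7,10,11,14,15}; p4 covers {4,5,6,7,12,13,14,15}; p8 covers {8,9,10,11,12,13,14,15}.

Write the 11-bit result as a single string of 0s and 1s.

11000011111

s1 (pos 1,3,5,7,9,11,13,15): 1⊕1⊕1⊕0⊕0⊕1⊕1⊕1 = 0
s2 (pos 2,3,6,7,10,11,14,15): 0⊕1⊕0⊕0⊕0⊕1⊕0⊕1 = 1
s4 (pos 4,5,6,7,12,13,14,15): 1⊕1⊕0⊕0⊕1⊕1⊕0⊕1 = 1
s8 (pos 8,9,10,11,12,13,14,15): 1⊕0⊕0⊕1⊕1⊕1⊕0⊕1 = 1
Syndrome s8…s1 = 1110 → error at position 14.
Flip position 14: 101110010011101 → 101110010011111
Read data bits from positions 3,5,6,7,9,10,11,12,13,14,15: 11000011111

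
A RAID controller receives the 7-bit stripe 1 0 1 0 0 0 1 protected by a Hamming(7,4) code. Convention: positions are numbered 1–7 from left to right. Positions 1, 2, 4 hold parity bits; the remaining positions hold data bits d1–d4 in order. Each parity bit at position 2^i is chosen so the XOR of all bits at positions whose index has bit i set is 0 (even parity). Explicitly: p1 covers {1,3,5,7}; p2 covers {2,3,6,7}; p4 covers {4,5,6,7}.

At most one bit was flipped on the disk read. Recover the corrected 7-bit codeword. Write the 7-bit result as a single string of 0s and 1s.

1010101

s1 (pos 1,3,5,7): 1⊕1⊕0⊕1 = 1
s2 (pos 2,3,6,7): 0⊕1⊕0⊕1 = 0
s4 (pos 4,5,6,7): 0⊕0⊕0⊕1 = 1
Syndrome s4…s1 = 101 → error at position 5.
Flip position 5: 1010001 → 1010101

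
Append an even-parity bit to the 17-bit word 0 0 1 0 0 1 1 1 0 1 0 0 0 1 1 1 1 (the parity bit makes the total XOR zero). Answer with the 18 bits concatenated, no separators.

XOR of the 17 data bits: 0⊕0⊕1⊕0⊕0⊕1⊕1⊕1⊕0⊕1⊕0⊕0⊕0⊕1⊕1⊕1⊕1 = 1
Parity bit = 1 (so all 18 bits XOR to 0).

001001110100011111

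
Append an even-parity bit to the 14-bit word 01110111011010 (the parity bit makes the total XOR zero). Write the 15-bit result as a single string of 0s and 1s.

XOR of the 14 data bits: 0⊕1⊕1⊕1⊕0⊕1⊕1⊕1⊕0⊕1⊕1⊕0⊕1⊕0 = 1
Parity bit = 1 (so all 15 bits XOR to 0).

011101110110101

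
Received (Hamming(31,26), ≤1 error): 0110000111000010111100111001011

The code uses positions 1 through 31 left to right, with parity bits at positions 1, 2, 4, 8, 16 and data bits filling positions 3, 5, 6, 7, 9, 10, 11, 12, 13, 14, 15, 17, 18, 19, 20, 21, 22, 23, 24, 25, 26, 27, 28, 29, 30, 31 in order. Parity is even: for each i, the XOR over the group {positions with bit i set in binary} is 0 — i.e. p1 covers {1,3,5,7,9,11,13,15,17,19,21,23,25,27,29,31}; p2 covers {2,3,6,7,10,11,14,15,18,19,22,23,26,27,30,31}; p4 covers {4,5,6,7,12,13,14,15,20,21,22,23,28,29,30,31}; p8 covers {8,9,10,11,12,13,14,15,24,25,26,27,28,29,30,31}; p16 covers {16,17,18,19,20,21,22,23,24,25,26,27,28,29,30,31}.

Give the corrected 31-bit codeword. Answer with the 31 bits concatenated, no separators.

0110000110000010111100111001011

s1 (pos 1,3,5,7,9,11,13,15,17,19,21,23,25,27,29,31): 0⊕1⊕0⊕0⊕1⊕0⊕0⊕1⊕1⊕1⊕0⊕1⊕1⊕0⊕0⊕1 = 0
s2 (pos 2,3,6,7,10,11,14,15,18,19,22,23,26,27,30,31): 1⊕1⊕0⊕0⊕1⊕0⊕0⊕1⊕1⊕1⊕0⊕1⊕0⊕0⊕1⊕1 = 1
s4 (pos 4,5,6,7,12,13,14,15,20,21,22,23,28,29,30,31): 0⊕0⊕0⊕0⊕0⊕0⊕0⊕1⊕1⊕0⊕0⊕1⊕1⊕0⊕1⊕1 = 0
s8 (pos 8,9,10,11,12,13,14,15,24,25,26,27,28,29,30,31): 1⊕1⊕1⊕0⊕0⊕0⊕0⊕1⊕1⊕1⊕0⊕0⊕1⊕0⊕1⊕1 = 1
s16 (pos 16,17,18,19,20,21,22,23,24,25,26,27,28,29,30,31): 0⊕1⊕1⊕1⊕1⊕0⊕0⊕1⊕1⊕1⊕0⊕0⊕1⊕0⊕1⊕1 = 0
Syndrome s16…s1 = 01010 → error at position 10.
Flip position 10: 0110000111000010111100111001011 → 0110000110000010111100111001011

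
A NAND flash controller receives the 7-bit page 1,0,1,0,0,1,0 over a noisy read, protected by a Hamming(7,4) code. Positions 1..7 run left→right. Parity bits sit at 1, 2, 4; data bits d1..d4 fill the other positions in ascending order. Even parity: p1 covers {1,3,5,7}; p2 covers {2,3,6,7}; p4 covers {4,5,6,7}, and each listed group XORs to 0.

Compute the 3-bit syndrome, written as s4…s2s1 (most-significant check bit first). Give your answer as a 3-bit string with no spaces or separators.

100

s1 (pos 1,3,5,7): 1⊕1⊕0⊕0 = 0
s2 (pos 2,3,6,7): 0⊕1⊕1⊕0 = 0
s4 (pos 4,5,6,7): 0⊕0⊕1⊕0 = 1
Syndrome s4…s1 = 100 → error at position 4.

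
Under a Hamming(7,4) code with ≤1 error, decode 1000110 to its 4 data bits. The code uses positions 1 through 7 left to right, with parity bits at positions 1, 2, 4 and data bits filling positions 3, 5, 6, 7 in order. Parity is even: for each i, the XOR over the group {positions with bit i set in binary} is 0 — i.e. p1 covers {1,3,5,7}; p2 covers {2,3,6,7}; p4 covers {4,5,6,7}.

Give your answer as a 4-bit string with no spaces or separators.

0110

s1 (pos 1,3,5,7): 1⊕0⊕1⊕0 = 0
s2 (pos 2,3,6,7): 0⊕0⊕1⊕0 = 1
s4 (pos 4,5,6,7): 0⊕1⊕1⊕0 = 0
Syndrome s4…s1 = 010 → error at position 2.
Flip position 2: 1000110 → 1100110
Read data bits from positions 3,5,6,7: 0110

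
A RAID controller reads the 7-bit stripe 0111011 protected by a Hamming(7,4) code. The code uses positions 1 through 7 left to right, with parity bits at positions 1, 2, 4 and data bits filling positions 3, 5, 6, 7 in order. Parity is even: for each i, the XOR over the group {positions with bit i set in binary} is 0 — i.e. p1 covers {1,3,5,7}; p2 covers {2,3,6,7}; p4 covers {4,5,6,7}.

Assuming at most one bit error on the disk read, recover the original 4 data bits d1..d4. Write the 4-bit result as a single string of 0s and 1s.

1011

s1 (pos 1,3,5,7): 0⊕1⊕0⊕1 = 0
s2 (pos 2,3,6,7): 1⊕1⊕1⊕1 = 0
s4 (pos 4,5,6,7): 1⊕0⊕1⊕1 = 1
Syndrome s4…s1 = 100 → error at position 4.
Flip position 4: 0111011 → 0110011
Read data bits from positions 3,5,6,7: 1011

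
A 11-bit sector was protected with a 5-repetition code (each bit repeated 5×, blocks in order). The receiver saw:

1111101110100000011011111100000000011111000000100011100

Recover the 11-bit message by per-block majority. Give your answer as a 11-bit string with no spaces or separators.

11001001001

Block 1 (11111): 5 ones → 1
Block 2 (01110): 3 ones → 1
Block 3 (10000): 1 one → 0
Block 4 (00110): 2 ones → 0
Block 5 (11111): 5 ones → 1
Block 6 (10000): 1 one → 0
Block 7 (00000): 0 ones → 0
Block 8 (11111): 5 ones → 1
Block 9 (00000): 0 ones → 0
Block 10 (01000): 1 one → 0
Block 11 (11100): 3 ones → 1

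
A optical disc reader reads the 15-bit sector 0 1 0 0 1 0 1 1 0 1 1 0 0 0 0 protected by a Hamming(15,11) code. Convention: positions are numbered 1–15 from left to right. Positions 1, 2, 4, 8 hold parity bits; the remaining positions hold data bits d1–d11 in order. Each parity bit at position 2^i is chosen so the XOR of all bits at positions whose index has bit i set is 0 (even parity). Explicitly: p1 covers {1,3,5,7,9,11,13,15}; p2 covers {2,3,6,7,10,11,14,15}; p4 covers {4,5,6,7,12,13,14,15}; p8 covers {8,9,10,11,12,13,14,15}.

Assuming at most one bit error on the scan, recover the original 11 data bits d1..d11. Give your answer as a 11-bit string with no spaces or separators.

01011110000

s1 (pos 1,3,5,7,9,11,13,15): 0⊕0⊕1⊕1⊕0⊕1⊕0⊕0 = 1
s2 (pos 2,3,6,7,10,11,14,15): 1⊕0⊕0⊕1⊕1⊕1⊕0⊕0 = 0
s4 (pos 4,5,6,7,12,13,14,15): 0⊕1⊕0⊕1⊕0⊕0⊕0⊕0 = 0
s8 (pos 8,9,10,11,12,13,14,15): 1⊕0⊕1⊕1⊕0⊕0⊕0⊕0 = 1
Syndrome s8…s1 = 1001 → error at position 9.
Flip position 9: 010010110110000 → 010010111110000
Read data bits from positions 3,5,6,7,9,10,11,12,13,14,15: 01011110000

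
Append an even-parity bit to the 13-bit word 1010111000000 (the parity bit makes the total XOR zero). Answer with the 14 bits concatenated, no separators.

XOR of the 13 data bits: 1⊕0⊕1⊕0⊕1⊕1⊕1⊕0⊕0⊕0⊕0⊕0⊕0 = 1
Parity bit = 1 (so all 14 bits XOR to 0).

10101110000001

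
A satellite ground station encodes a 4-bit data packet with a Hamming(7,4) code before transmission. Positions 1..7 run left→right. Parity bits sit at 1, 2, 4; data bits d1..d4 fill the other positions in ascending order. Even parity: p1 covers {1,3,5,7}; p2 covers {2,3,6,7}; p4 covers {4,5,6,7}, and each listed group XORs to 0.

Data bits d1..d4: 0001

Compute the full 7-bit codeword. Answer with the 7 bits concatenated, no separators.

1101001

Place data at non-parity positions: p1 p2 0 p4 0 0 1
p1 (pos 1,3,5,7): XOR of data positions = 0⊕0⊕1 = 1
p2 (pos 2,3,6,7): XOR of data positions = 0⊕0⊕1 = 1
p4 (pos 4,5,6,7): XOR of data positions = 0⊕0⊕1 = 1
Codeword: 1101001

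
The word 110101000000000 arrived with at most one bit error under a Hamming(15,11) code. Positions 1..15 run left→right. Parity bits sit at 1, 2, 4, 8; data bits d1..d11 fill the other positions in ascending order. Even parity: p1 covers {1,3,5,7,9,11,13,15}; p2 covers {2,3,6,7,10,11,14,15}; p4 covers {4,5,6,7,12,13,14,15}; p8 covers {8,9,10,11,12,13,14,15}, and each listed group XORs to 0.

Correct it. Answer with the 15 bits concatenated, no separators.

010101000000000

s1 (pos 1,3,5,7,9,11,13,15): 1⊕0⊕0⊕0⊕0⊕0⊕0⊕0 = 1
s2 (pos 2,3,6,7,10,11,14,15): 1⊕0⊕1⊕0⊕0⊕0⊕0⊕0 = 0
s4 (pos 4,5,6,7,12,13,14,15): 1⊕0⊕1⊕0⊕0⊕0⊕0⊕0 = 0
s8 (pos 8,9,10,11,12,13,14,15): 0⊕0⊕0⊕0⊕0⊕0⊕0⊕0 = 0
Syndrome s8…s1 = 0001 → error at position 1.
Flip position 1: 110101000000000 → 010101000000000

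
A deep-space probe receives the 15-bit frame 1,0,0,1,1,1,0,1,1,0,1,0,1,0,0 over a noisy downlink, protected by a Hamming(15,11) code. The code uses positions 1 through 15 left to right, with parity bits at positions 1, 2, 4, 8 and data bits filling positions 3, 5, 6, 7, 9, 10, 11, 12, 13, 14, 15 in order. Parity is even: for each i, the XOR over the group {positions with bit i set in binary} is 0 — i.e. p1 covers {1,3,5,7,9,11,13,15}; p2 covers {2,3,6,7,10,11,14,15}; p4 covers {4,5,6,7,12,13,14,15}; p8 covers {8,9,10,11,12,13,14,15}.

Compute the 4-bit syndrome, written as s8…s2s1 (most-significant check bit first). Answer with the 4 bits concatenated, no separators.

s1 (pos 1,3,5,7,9,11,13,15): 1⊕0⊕1⊕0⊕1⊕1⊕1⊕0 = 1
s2 (pos 2,3,6,7,10,11,14,15): 0⊕0⊕1⊕0⊕0⊕1⊕0⊕0 = 0
s4 (pos 4,5,6,7,12,13,14,15): 1⊕1⊕1⊕0⊕0⊕1⊕0⊕0 = 0
s8 (pos 8,9,10,11,12,13,14,15): 1⊕1⊕0⊕1⊕0⊕1⊕0⊕0 = 0
Syndrome s8…s1 = 0001 → error at position 1.

0001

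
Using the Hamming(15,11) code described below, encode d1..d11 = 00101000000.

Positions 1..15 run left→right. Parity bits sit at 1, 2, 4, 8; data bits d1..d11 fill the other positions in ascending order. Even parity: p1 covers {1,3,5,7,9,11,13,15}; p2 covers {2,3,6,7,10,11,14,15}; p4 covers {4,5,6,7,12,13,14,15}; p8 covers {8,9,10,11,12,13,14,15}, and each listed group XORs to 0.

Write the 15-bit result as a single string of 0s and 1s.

110101011000000

Place data at non-parity positions: p1 p2 0 p4 0 1 0 p8 1 0 0 0 0 0 0
p1 (pos 1,3,5,7,9,11,13,15): XOR of data positions = 0⊕0⊕0⊕1⊕0⊕0⊕0 = 1
p2 (pos 2,3,6,7,10,11,14,15): XOR of data positions = 0⊕1⊕0⊕0⊕0⊕0⊕0 = 1
p4 (pos 4,5,6,7,12,13,14,15): XOR of data positions = 0⊕1⊕0⊕0⊕0⊕0⊕0 = 1
p8 (pos 8,9,10,11,12,13,14,15): XOR of data positions = 1⊕0⊕0⊕0⊕0⊕0⊕0 = 1
Codeword: 110101011000000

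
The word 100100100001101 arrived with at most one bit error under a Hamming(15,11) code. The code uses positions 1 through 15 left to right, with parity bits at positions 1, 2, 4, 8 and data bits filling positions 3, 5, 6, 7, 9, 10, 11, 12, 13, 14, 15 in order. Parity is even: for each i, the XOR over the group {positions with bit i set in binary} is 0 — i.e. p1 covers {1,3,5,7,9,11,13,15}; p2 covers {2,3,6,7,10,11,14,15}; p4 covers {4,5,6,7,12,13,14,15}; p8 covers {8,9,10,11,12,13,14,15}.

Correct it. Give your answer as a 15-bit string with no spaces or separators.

100100100000101

s1 (pos 1,3,5,7,9,11,13,15): 1⊕0⊕0⊕1⊕0⊕0⊕1⊕1 = 0
s2 (pos 2,3,6,7,10,11,14,15): 0⊕0⊕0⊕1⊕0⊕0⊕0⊕1 = 0
s4 (pos 4,5,6,7,12,13,14,15): 1⊕0⊕0⊕1⊕1⊕1⊕0⊕1 = 1
s8 (pos 8,9,10,11,12,13,14,15): 0⊕0⊕0⊕0⊕1⊕1⊕0⊕1 = 1
Syndrome s8…s1 = 1100 → error at position 12.
Flip position 12: 100100100001101 → 100100100000101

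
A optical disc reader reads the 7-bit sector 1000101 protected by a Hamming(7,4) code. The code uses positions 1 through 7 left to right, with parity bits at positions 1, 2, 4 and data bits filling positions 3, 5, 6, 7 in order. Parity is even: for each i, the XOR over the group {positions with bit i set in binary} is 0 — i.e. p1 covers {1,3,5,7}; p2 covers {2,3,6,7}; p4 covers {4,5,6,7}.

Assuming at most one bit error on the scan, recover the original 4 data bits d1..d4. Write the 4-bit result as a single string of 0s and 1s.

s1 (pos 1,3,5,7): 1⊕0⊕1⊕1 = 1
s2 (pos 2,3,6,7): 0⊕0⊕0⊕1 = 1
s4 (pos 4,5,6,7): 0⊕1⊕0⊕1 = 0
Syndrome s4…s1 = 011 → error at position 3.
Flip position 3: 1000101 → 1010101
Read data bits from positions 3,5,6,7: 1101

1101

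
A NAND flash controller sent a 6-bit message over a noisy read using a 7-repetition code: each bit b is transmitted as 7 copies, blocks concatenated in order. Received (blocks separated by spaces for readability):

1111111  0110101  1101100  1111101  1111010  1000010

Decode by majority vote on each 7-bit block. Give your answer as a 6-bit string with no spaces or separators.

111110

Block 1 (1111111): 7 ones → 1
Block 2 (0110101): 4 ones → 1
Block 3 (1101100): 4 ones → 1
Block 4 (1111101): 6 ones → 1
Block 5 (1111010): 5 ones → 1
Block 6 (1000010): 2 ones → 0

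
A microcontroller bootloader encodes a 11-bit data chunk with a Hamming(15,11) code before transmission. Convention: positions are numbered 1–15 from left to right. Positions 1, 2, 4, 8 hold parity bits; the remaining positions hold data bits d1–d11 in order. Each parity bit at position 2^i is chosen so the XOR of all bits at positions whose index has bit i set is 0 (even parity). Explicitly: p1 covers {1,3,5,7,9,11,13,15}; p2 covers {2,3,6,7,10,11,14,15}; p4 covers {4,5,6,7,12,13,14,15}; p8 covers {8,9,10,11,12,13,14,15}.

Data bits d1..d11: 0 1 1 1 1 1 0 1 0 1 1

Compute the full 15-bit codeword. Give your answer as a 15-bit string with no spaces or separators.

Place data at non-parity positions: p1 p2 0 p4 1 1 1 p8 1 1 0 1 0 1 1
p1 (pos 1,3,5,7,9,11,13,15): XOR of data positions = 0⊕1⊕1⊕1⊕0⊕0⊕1 = 0
p2 (pos 2,3,6,7,10,11,14,15): XOR of data positions = 0⊕1⊕1⊕1⊕0⊕1⊕1 = 1
p4 (pos 4,5,6,7,12,13,14,15): XOR of data positions = 1⊕1⊕1⊕1⊕0⊕1⊕1 = 0
p8 (pos 8,9,10,11,12,13,14,15): XOR of data positions = 1⊕1⊕0⊕1⊕0⊕1⊕1 = 1
Codeword: 010011111101011

010011111101011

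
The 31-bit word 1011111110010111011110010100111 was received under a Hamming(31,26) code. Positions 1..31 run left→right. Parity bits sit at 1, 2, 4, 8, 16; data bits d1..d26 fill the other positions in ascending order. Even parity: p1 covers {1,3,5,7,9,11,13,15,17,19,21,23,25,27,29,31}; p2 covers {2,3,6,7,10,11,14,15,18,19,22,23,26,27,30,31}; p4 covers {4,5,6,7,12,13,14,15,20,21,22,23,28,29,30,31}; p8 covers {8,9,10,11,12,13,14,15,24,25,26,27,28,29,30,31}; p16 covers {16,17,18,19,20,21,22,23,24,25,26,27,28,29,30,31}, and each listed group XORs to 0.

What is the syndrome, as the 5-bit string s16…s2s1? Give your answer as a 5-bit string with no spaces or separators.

00000

s1 (pos 1,3,5,7,9,11,13,15,17,19,21,23,25,27,29,31): 1⊕1⊕1⊕1⊕1⊕0⊕0⊕1⊕0⊕1⊕1⊕0⊕0⊕0⊕1⊕1 = 0
s2 (pos 2,3,6,7,10,11,14,15,18,19,22,23,26,27,30,31): 0⊕1⊕1⊕1⊕0⊕0⊕1⊕1⊕1⊕1⊕0⊕0⊕1⊕0⊕1⊕1 = 0
s4 (pos 4,5,6,7,12,13,14,15,20,21,22,23,28,29,30,31): 1⊕1⊕1⊕1⊕1⊕0⊕1⊕1⊕1⊕1⊕0⊕0⊕0⊕1⊕1⊕1 = 0
s8 (pos 8,9,10,11,12,13,14,15,24,25,26,27,28,29,30,31): 1⊕1⊕0⊕0⊕1⊕0⊕1⊕1⊕1⊕0⊕1⊕0⊕0⊕1⊕1⊕1 = 0
s16 (pos 16,17,18,19,20,21,22,23,24,25,26,27,28,29,30,31): 1⊕0⊕1⊕1⊕1⊕1⊕0⊕0⊕1⊕0⊕1⊕0⊕0⊕1⊕1⊕1 = 0
Syndrome s16…s1 = 00000 → no error.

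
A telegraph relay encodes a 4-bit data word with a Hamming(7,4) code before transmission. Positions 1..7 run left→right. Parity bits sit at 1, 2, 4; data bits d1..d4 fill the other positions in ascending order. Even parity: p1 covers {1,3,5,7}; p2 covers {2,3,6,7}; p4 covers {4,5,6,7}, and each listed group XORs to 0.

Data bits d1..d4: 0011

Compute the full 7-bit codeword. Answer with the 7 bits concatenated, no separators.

Place data at non-parity positions: p1 p2 0 p4 0 1 1
p1 (pos 1,3,5,7): XOR of data positions = 0⊕0⊕1 = 1
p2 (pos 2,3,6,7): XOR of data positions = 0⊕1⊕1 = 0
p4 (pos 4,5,6,7): XOR of data positions = 0⊕1⊕1 = 0
Codeword: 1000011

1000011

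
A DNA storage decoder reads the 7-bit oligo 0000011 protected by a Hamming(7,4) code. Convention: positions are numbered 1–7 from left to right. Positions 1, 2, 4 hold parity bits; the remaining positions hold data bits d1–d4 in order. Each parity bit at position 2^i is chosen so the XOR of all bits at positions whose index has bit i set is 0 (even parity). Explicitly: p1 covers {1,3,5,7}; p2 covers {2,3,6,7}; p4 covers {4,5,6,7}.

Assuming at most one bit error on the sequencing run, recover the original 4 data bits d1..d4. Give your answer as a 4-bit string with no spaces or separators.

s1 (pos 1,3,5,7): 0⊕0⊕0⊕1 = 1
s2 (pos 2,3,6,7): 0⊕0⊕1⊕1 = 0
s4 (pos 4,5,6,7): 0⊕0⊕1⊕1 = 0
Syndrome s4…s1 = 001 → error at position 1.
Flip position 1: 0000011 → 1000011
Read data bits from positions 3,5,6,7: 0011

0011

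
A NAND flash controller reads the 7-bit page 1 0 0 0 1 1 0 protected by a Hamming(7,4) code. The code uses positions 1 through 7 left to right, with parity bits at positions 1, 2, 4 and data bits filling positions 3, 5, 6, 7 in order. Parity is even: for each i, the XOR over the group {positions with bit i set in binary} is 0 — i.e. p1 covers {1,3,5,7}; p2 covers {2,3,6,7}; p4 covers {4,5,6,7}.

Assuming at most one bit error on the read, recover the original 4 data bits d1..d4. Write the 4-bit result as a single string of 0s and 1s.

s1 (pos 1,3,5,7): 1⊕0⊕1⊕0 = 0
s2 (pos 2,3,6,7): 0⊕0⊕1⊕0 = 1
s4 (pos 4,5,6,7): 0⊕1⊕1⊕0 = 0
Syndrome s4…s1 = 010 → error at position 2.
Flip position 2: 1000110 → 1100110
Read data bits from positions 3,5,6,7: 0110

0110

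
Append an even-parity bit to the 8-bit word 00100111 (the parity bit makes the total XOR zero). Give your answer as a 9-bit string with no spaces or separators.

001001110

XOR of the 8 data bits: 0⊕0⊕1⊕0⊕0⊕1⊕1⊕1 = 0
Parity bit = 0 (so all 9 bits XOR to 0).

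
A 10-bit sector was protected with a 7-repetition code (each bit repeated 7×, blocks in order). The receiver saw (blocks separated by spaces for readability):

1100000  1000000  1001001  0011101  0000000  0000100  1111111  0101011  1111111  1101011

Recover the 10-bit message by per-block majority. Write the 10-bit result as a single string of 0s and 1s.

0001001111

Block 1 (1100000): 2 ones → 0
Block 2 (1000000): 1 one → 0
Block 3 (1001001): 3 ones → 0
Block 4 (0011101): 4 ones → 1
Block 5 (0000000): 0 ones → 0
Block 6 (0000100): 1 one → 0
Block 7 (1111111): 7 ones → 1
Block 8 (0101011): 4 ones → 1
Block 9 (1111111): 7 ones → 1
Block 10 (1101011): 5 ones → 1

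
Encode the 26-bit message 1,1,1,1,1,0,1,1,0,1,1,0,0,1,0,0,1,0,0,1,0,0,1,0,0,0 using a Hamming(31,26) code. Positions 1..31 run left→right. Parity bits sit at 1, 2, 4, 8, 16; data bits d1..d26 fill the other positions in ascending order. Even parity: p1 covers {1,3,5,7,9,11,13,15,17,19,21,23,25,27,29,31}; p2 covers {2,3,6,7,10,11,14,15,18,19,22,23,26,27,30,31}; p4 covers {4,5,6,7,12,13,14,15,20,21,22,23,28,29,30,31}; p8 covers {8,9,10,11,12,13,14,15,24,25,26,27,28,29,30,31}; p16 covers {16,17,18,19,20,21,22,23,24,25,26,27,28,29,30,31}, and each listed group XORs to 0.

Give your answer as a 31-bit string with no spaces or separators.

Place data at non-parity positions: p1 p2 1 p4 1 1 1 p8 1 0 1 1 0 1 1 p16 0 0 1 0 0 1 0 0 1 0 0 1 0 0 0
p1 (pos 1,3,5,7,9,11,13,15,17,19,21,23,25,27,29,31): XOR of data positions = 1⊕1⊕1⊕1⊕1⊕0⊕1⊕0⊕1⊕0⊕0⊕1⊕0⊕0⊕0 = 0
p2 (pos 2,3,6,7,10,11,14,15,18,19,22,23,26,27,30,31): XOR of data positions = 1⊕1⊕1⊕0⊕1⊕1⊕1⊕0⊕1⊕1⊕0⊕0⊕0⊕0⊕0 = 0
p4 (pos 4,5,6,7,12,13,14,15,20,21,22,23,28,29,30,31): XOR of data positions = 1⊕1⊕1⊕1⊕0⊕1⊕1⊕0⊕0⊕1⊕0⊕1⊕0⊕0⊕0 = 0
p8 (pos 8,9,10,11,12,13,14,15,24,25,26,27,28,29,30,31): XOR of data positions = 1⊕0⊕1⊕1⊕0⊕1⊕1⊕0⊕1⊕0⊕0⊕1⊕0⊕0⊕0 = 1
p16 (pos 16,17,18,19,20,21,22,23,24,25,26,27,28,29,30,31): XOR of data positions = 0⊕0⊕1⊕0⊕0⊕1⊕0⊕0⊕1⊕0⊕0⊕1⊕0⊕0⊕0 = 0
Codeword: 0010111110110110001001001001000

0010111110110110001001001001000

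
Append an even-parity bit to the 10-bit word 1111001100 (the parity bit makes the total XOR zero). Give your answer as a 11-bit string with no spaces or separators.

11110011000

XOR of the 10 data bits: 1⊕1⊕1⊕1⊕0⊕0⊕1⊕1⊕0⊕0 = 0
Parity bit = 0 (so all 11 bits XOR to 0).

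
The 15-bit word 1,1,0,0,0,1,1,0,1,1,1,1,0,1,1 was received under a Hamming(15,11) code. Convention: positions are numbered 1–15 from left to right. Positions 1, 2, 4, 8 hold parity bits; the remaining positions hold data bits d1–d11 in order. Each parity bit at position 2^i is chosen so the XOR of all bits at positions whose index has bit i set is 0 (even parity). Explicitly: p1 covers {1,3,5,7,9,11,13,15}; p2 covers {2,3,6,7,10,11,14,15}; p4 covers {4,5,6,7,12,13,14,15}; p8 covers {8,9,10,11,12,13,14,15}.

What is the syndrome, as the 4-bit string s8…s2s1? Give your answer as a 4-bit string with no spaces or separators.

s1 (pos 1,3,5,7,9,11,13,15): 1⊕0⊕0⊕1⊕1⊕1⊕0⊕1 = 1
s2 (pos 2,3,6,7,10,11,14,15): 1⊕0⊕1⊕1⊕1⊕1⊕1⊕1 = 1
s4 (pos 4,5,6,7,12,13,14,15): 0⊕0⊕1⊕1⊕1⊕0⊕1⊕1 = 1
s8 (pos 8,9,10,11,12,13,14,15): 0⊕1⊕1⊕1⊕1⊕0⊕1⊕1 = 0
Syndrome s8…s1 = 0111 → error at position 7.

0111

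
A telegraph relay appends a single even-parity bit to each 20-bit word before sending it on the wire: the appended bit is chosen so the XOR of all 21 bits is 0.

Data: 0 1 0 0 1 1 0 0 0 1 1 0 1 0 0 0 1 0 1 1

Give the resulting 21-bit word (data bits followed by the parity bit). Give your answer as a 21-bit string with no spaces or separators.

010011000110100010111

XOR of the 20 data bits: 0⊕1⊕0⊕0⊕1⊕1⊕0⊕0⊕0⊕1⊕1⊕0⊕1⊕0⊕0⊕0⊕1⊕0⊕1⊕1 = 1
Parity bit = 1 (so all 21 bits XOR to 0).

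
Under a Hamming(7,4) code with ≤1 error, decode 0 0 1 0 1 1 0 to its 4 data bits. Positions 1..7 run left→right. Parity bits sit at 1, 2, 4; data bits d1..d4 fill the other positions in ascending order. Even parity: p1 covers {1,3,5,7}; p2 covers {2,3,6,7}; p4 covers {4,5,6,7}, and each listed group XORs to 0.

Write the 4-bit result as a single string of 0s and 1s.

1110

s1 (pos 1,3,5,7): 0⊕1⊕1⊕0 = 0
s2 (pos 2,3,6,7): 0⊕1⊕1⊕0 = 0
s4 (pos 4,5,6,7): 0⊕1⊕1⊕0 = 0
Syndrome s4…s1 = 000 → no error.
Read data bits from positions 3,5,6,7: 1110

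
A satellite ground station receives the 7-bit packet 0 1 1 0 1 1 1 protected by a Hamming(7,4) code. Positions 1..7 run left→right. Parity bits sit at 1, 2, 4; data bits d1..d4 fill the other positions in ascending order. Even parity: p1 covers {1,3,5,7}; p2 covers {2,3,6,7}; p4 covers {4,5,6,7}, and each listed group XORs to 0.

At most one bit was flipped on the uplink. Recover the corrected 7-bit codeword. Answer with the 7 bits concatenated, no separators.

0110011

s1 (pos 1,3,5,7): 0⊕1⊕1⊕1 = 1
s2 (pos 2,3,6,7): 1⊕1⊕1⊕1 = 0
s4 (pos 4,5,6,7): 0⊕1⊕1⊕1 = 1
Syndrome s4…s1 = 101 → error at position 5.
Flip position 5: 0110111 → 0110011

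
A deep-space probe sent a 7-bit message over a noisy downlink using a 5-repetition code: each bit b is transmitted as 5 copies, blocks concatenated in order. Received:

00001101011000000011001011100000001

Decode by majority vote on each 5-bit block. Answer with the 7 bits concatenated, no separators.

Block 1 (00001): 1 one → 0
Block 2 (10101): 3 ones → 1
Block 3 (10000): 1 one → 0
Block 4 (00011): 2 ones → 0
Block 5 (00101): 2 ones → 0
Block 6 (11000): 2 ones → 0
Block 7 (00001): 1 one → 0

0100000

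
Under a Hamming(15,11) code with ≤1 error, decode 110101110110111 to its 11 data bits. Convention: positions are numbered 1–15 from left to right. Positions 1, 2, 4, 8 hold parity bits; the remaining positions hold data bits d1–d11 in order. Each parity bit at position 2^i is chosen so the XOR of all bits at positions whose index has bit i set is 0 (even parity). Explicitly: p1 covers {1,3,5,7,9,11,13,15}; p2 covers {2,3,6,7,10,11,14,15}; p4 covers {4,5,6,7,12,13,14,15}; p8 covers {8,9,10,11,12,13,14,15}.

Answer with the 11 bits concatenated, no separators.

10110110111

s1 (pos 1,3,5,7,9,11,13,15): 1⊕0⊕0⊕1⊕0⊕1⊕1⊕1 = 1
s2 (pos 2,3,6,7,10,11,14,15): 1⊕0⊕1⊕1⊕1⊕1⊕1⊕1 = 1
s4 (pos 4,5,6,7,12,13,14,15): 1⊕0⊕1⊕1⊕0⊕1⊕1⊕1 = 0
s8 (pos 8,9,10,11,12,13,14,15): 1⊕0⊕1⊕1⊕0⊕1⊕1⊕1 = 0
Syndrome s8…s1 = 0011 → error at position 3.
Flip position 3: 110101110110111 → 111101110110111
Read data bits from positions 3,5,6,7,9,10,11,12,13,14,15: 10110110111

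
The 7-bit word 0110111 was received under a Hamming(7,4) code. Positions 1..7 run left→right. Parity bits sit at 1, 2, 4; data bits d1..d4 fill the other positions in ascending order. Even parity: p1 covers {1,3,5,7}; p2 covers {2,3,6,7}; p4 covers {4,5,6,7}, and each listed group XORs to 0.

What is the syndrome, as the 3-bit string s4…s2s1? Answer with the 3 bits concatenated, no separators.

s1 (pos 1,3,5,7): 0⊕1⊕1⊕1 = 1
s2 (pos 2,3,6,7): 1⊕1⊕1⊕1 = 0
s4 (pos 4,5,6,7): 0⊕1⊕1⊕1 = 1
Syndrome s4…s1 = 101 → error at position 5.

101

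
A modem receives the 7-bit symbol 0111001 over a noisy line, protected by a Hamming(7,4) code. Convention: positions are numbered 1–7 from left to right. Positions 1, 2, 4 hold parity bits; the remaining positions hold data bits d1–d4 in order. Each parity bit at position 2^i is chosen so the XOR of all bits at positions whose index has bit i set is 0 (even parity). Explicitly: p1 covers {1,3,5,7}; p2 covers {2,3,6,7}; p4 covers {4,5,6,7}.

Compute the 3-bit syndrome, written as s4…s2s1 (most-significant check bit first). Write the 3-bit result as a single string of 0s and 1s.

s1 (pos 1,3,5,7): 0⊕1⊕0⊕1 = 0
s2 (pos 2,3,6,7): 1⊕1⊕0⊕1 = 1
s4 (pos 4,5,6,7): 1⊕0⊕0⊕1 = 0
Syndrome s4…s1 = 010 → error at position 2.

010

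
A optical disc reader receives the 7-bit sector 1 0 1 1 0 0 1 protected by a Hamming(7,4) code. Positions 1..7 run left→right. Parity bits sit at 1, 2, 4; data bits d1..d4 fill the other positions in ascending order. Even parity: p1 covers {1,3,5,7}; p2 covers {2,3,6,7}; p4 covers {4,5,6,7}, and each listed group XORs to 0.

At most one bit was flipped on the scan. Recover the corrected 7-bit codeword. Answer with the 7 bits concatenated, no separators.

s1 (pos 1,3,5,7): 1⊕1⊕0⊕1 = 1
s2 (pos 2,3,6,7): 0⊕1⊕0⊕1 = 0
s4 (pos 4,5,6,7): 1⊕0⊕0⊕1 = 0
Syndrome s4…s1 = 001 → error at position 1.
Flip position 1: 1011001 → 0011001

0011001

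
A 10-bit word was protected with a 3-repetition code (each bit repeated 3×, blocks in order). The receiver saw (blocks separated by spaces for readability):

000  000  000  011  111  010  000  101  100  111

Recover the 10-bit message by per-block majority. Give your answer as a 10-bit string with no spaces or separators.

Block 1 (000): 0 ones → 0
Block 2 (000): 0 ones → 0
Block 3 (000): 0 ones → 0
Block 4 (011): 2 ones → 1
Block 5 (111): 3 ones → 1
Block 6 (010): 1 one → 0
Block 7 (000): 0 ones → 0
Block 8 (101): 2 ones → 1
Block 9 (100): 1 one → 0
Block 10 (111): 3 ones → 1

0001100101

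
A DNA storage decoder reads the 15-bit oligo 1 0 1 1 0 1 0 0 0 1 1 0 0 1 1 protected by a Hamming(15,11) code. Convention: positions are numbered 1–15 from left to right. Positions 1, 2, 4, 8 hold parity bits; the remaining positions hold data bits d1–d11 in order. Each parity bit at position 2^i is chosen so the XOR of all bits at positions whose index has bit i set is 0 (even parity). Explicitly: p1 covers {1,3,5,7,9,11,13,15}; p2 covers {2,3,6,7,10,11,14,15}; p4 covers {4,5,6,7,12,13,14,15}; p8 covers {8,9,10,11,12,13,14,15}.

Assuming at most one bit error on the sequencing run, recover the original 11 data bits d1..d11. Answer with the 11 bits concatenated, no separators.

s1 (pos 1,3,5,7,9,11,13,15): 1⊕1⊕0⊕0⊕0⊕1⊕0⊕1 = 0
s2 (pos 2,3,6,7,10,11,14,15): 0⊕1⊕1⊕0⊕1⊕1⊕1⊕1 = 0
s4 (pos 4,5,6,7,12,13,14,15): 1⊕0⊕1⊕0⊕0⊕0⊕1⊕1 = 0
s8 (pos 8,9,10,11,12,13,14,15): 0⊕0⊕1⊕1⊕0⊕0⊕1⊕1 = 0
Syndrome s8…s1 = 0000 → no error.
Read data bits from positions 3,5,6,7,9,10,11,12,13,14,15: 10100110011

10100110011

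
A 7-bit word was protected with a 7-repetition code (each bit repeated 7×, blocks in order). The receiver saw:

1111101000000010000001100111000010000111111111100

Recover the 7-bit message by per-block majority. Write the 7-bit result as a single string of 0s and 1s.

1001011

Block 1 (1111101): 6 ones → 1
Block 2 (0000000): 0 ones → 0
Block 3 (1000000): 1 one → 0
Block 4 (1100111): 5 ones → 1
Block 5 (0000100): 1 one → 0
Block 6 (0011111): 5 ones → 1
Block 7 (1111100): 5 ones → 1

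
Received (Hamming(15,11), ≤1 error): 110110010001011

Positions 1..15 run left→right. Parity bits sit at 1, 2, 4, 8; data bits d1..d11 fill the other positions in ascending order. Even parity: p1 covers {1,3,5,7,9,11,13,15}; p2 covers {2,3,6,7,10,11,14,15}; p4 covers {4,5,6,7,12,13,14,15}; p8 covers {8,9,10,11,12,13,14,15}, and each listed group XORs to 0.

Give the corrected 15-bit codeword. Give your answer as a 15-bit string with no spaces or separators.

s1 (pos 1,3,5,7,9,11,13,15): 1⊕0⊕1⊕0⊕0⊕0⊕0⊕1 = 1
s2 (pos 2,3,6,7,10,11,14,15): 1⊕0⊕0⊕0⊕0⊕0⊕1⊕1 = 1
s4 (pos 4,5,6,7,12,13,14,15): 1⊕1⊕0⊕0⊕1⊕0⊕1⊕1 = 1
s8 (pos 8,9,10,11,12,13,14,15): 1⊕0⊕0⊕0⊕1⊕0⊕1⊕1 = 0
Syndrome s8…s1 = 0111 → error at position 7.
Flip position 7: 110110010001011 → 110110110001011

110110110001011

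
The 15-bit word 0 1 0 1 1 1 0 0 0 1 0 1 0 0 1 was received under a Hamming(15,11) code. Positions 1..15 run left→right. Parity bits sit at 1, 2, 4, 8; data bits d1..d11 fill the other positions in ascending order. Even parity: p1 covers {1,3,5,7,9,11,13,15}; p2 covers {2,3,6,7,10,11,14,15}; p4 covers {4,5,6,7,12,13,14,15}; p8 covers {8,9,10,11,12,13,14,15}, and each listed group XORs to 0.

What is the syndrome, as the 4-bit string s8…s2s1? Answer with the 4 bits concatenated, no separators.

s1 (pos 1,3,5,7,9,11,13,15): 0⊕0⊕1⊕0⊕0⊕0⊕0⊕1 = 0
s2 (pos 2,3,6,7,10,11,14,15): 1⊕0⊕1⊕0⊕1⊕0⊕0⊕1 = 0
s4 (pos 4,5,6,7,12,13,14,15): 1⊕1⊕1⊕0⊕1⊕0⊕0⊕1 = 1
s8 (pos 8,9,10,11,12,13,14,15): 0⊕0⊕1⊕0⊕1⊕0⊕0⊕1 = 1
Syndrome s8…s1 = 1100 → error at position 12.

1100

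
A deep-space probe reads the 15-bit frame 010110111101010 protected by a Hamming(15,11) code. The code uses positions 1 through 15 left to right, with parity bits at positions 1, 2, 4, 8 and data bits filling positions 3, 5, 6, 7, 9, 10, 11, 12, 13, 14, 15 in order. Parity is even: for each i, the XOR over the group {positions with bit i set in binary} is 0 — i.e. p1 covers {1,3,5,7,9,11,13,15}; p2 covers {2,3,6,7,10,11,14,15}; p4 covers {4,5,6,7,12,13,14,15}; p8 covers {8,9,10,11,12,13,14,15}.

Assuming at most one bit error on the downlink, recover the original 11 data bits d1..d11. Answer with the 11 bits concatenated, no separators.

01011101110

s1 (pos 1,3,5,7,9,11,13,15): 0⊕0⊕1⊕1⊕1⊕0⊕0⊕0 = 1
s2 (pos 2,3,6,7,10,11,14,15): 1⊕0⊕0⊕1⊕1⊕0⊕1⊕0 = 0
s4 (pos 4,5,6,7,12,13,14,15): 1⊕1⊕0⊕1⊕1⊕0⊕1⊕0 = 1
s8 (pos 8,9,10,11,12,13,14,15): 1⊕1⊕1⊕0⊕1⊕0⊕1⊕0 = 1
Syndrome s8…s1 = 1101 → error at position 13.
Flip position 13: 010110111101010 → 010110111101110
Read data bits from positions 3,5,6,7,9,10,11,12,13,14,15: 01011101110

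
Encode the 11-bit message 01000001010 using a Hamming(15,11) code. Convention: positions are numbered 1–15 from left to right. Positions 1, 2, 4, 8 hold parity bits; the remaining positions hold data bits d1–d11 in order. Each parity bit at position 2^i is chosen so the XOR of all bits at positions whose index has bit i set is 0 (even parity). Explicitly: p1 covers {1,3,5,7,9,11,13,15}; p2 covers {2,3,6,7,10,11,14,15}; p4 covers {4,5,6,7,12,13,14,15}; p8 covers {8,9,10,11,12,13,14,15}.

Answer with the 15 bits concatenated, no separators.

110110000001010

Place data at non-parity positions: p1 p2 0 p4 1 0 0 p8 0 0 0 1 0 1 0
p1 (pos 1,3,5,7,9,11,13,15): XOR of data positions = 0⊕1⊕0⊕0⊕0⊕0⊕0 = 1
p2 (pos 2,3,6,7,10,11,14,15): XOR of data positions = 0⊕0⊕0⊕0⊕0⊕1⊕0 = 1
p4 (pos 4,5,6,7,12,13,14,15): XOR of data positions = 1⊕0⊕0⊕1⊕0⊕1⊕0 = 1
p8 (pos 8,9,10,11,12,13,14,15): XOR of data positions = 0⊕0⊕0⊕1⊕0⊕1⊕0 = 0
Codeword: 110110000001010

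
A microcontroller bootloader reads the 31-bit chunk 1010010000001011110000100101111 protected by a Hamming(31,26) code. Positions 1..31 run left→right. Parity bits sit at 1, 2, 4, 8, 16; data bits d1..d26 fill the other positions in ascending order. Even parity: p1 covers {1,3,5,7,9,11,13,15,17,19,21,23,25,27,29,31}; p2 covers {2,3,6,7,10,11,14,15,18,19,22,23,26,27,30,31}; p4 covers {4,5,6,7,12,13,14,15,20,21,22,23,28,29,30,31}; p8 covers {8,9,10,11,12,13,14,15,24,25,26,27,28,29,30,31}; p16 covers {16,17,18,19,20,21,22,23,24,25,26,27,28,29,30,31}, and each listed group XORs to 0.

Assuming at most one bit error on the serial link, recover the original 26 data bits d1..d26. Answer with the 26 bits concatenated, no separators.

s1 (pos 1,3,5,7,9,11,13,15,17,19,21,23,25,27,29,31): 1⊕1⊕0⊕0⊕0⊕0⊕1⊕1⊕1⊕0⊕0⊕1⊕0⊕0⊕1⊕1 = 0
s2 (pos 2,3,6,7,10,11,14,15,18,19,22,23,26,27,30,31): 0⊕1⊕1⊕0⊕0⊕0⊕0⊕1⊕1⊕0⊕0⊕1⊕1⊕0⊕1⊕1 = 0
s4 (pos 4,5,6,7,12,13,14,15,20,21,22,23,28,29,30,31): 0⊕0⊕1⊕0⊕0⊕1⊕0⊕1⊕0⊕0⊕0⊕1⊕1⊕1⊕1⊕1 = 0
s8 (pos 8,9,10,11,12,13,14,15,24,25,26,27,28,29,30,31): 0⊕0⊕0⊕0⊕0⊕1⊕0⊕1⊕0⊕0⊕1⊕0⊕1⊕1⊕1⊕1 = 1
s16 (pos 16,17,18,19,20,21,22,23,24,25,26,27,28,29,30,31): 1⊕1⊕1⊕0⊕0⊕0⊕0⊕1⊕0⊕0⊕1⊕0⊕1⊕1⊕1⊕1 = 1
Syndrome s16…s1 = 11000 → error at position 24.
Flip position 24: 1010010000001011110000100101111 → 1010010000001011110000110101111
Read data bits from positions 3,5,6,7,9,10,11,12,13,14,15,17,18,19,20,21,22,23,24,25,26,27,28,29,30,31: 10100000101110000110101111

10100000101110000110101111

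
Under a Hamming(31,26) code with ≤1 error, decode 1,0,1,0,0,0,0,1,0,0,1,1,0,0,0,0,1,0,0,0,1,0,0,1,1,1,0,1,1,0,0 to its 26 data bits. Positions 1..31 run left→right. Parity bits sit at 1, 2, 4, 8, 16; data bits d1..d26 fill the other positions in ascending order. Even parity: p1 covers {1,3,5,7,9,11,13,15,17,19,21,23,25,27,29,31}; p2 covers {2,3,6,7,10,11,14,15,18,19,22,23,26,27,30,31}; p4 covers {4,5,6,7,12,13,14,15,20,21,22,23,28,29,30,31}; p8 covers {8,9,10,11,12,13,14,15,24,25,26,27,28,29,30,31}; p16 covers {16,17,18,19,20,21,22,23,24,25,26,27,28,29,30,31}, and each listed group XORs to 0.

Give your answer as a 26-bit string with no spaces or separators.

s1 (pos 1,3,5,7,9,11,13,15,17,19,21,23,25,27,29,31): 1⊕1⊕0⊕0⊕0⊕1⊕0⊕0⊕1⊕0⊕1⊕0⊕1⊕0⊕1⊕0 = 1
s2 (pos 2,3,6,7,10,11,14,15,18,19,22,23,26,27,30,31): 0⊕1⊕0⊕0⊕0⊕1⊕0⊕0⊕0⊕0⊕0⊕0⊕1⊕0⊕0⊕0 = 1
s4 (pos 4,5,6,7,12,13,14,15,20,21,22,23,28,29,30,31): 0⊕0⊕0⊕0⊕1⊕0⊕0⊕0⊕0⊕1⊕0⊕0⊕1⊕1⊕0⊕0 = 0
s8 (pos 8,9,10,11,12,13,14,15,24,25,26,27,28,29,30,31): 1⊕0⊕0⊕1⊕1⊕0⊕0⊕0⊕1⊕1⊕1⊕0⊕1⊕1⊕0⊕0 = 0
s16 (pos 16,17,18,19,20,21,22,23,24,25,26,27,28,29,30,31): 0⊕1⊕0⊕0⊕0⊕1⊕0⊕0⊕1⊕1⊕1⊕0⊕1⊕1⊕0⊕0 = 1
Syndrome s16…s1 = 10011 → error at position 19.
Flip position 19: 1010000100110000100010011101100 → 1010000100110000101010011101100
Read data bits from positions 3,5,6,7,9,10,11,12,13,14,15,17,18,19,20,21,22,23,24,25,26,27,28,29,30,31: 10000011000101010011101100

10000011000101010011101100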